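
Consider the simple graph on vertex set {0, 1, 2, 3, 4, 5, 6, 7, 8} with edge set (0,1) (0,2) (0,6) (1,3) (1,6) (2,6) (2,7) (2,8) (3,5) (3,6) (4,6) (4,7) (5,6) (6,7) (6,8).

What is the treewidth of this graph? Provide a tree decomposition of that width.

Treewidth 2.
One optimal decomposition is:
Bags: B1 = {0, 1, 6}  B2 = {0, 2, 6}  B3 = {1, 3, 6}  B4 = {3, 5, 6}  B5 = {2, 6, 8}  B6 = {2, 6, 7}  B7 = {4, 6, 7}
Tree: B1–B2, B1–B3, B3–B4, B2–B5, B5–B6, B6–B7

Each bag holds 3 vertices, so the decomposition has width 2, which upper-bounds the treewidth. Conversely, {0, 1, 6} is a clique of size 3, and the vertices of any clique must share a bag in every tree decomposition; so some bag has ≥ 3 vertices and tw(G) ≥ 2. The upper and lower bounds meet at 2, so that is the treewidth.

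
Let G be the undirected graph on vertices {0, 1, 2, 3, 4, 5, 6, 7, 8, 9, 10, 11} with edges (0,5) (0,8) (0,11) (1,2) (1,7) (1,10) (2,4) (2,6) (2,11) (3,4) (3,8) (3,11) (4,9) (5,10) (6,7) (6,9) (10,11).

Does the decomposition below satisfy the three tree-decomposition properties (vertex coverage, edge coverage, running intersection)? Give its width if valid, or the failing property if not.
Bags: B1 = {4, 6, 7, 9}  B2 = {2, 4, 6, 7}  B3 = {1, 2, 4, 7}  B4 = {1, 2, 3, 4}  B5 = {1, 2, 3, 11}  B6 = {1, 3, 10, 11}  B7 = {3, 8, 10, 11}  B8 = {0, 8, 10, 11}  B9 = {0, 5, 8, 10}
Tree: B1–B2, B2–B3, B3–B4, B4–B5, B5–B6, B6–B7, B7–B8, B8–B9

Yes; width 3.

Checking the three conditions: (i) the bags cover all of {0, 1, 2, 3, 4, 5, 6, 7, 8, 9, 10, 11}; (ii) for each edge, some bag contains both endpoints; (iii) the bags containing any fixed vertex form a subtree. All hold, so the decomposition is valid with width 4 − 1 = 3.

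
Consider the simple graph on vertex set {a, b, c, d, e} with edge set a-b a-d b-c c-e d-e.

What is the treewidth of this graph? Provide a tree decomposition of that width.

Treewidth 2.
One optimal decomposition is:
Bags: B1 = {a, b, c}  B2 = {a, c, d}  B3 = {c, d, e}
Tree: B1–B2, B2–B3

Each bag holds 3 vertices, so the decomposition has width 2, which upper-bounds the treewidth. The edges c–b–a–d–e–c form a cycle, so G is not a tree and its treewidth is at least 2. Combining the bounds, tw(G) = 2.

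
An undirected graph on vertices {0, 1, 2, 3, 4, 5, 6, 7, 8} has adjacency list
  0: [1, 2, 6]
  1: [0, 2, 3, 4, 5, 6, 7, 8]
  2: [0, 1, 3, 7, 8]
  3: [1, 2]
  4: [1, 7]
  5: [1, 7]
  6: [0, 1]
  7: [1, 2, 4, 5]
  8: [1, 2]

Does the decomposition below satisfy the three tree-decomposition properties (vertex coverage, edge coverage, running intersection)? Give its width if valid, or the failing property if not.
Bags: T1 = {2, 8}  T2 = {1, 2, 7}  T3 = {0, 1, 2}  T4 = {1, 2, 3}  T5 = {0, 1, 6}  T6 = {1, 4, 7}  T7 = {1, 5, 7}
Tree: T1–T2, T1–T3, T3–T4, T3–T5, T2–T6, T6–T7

A tree decomposition must satisfy three properties: every vertex lies in some bag; for every edge, both endpoints lie together in some bag; and for every vertex, the bags containing it form a connected subtree. Here edge (1,8) lies in no bag, so the decomposition is invalid.

No — edge (1,8) lies in no bag.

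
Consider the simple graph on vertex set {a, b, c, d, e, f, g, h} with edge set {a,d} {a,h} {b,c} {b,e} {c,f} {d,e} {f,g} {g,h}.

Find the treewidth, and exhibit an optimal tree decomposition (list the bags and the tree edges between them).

The largest bag has 3 vertices, giving width 2; this decomposition certifies tw(G) ≤ 2. For the lower bound, G contains the cycle e–d–a–h–g–f–c–b–e, so G is not a forest; only forests have treewidth ≤ 1, hence tw(G) ≥ 2. Combining the bounds, tw(G) = 2.

Treewidth 2.
Bags: B1 = {a, d, e}  B2 = {a, e, h}  B3 = {e, g, h}  B4 = {e, f, g}  B5 = {c, e, f}  B6 = {b, c, e}
Tree: B1–B2, B2–B3, B3–B4, B4–B5, B5–B6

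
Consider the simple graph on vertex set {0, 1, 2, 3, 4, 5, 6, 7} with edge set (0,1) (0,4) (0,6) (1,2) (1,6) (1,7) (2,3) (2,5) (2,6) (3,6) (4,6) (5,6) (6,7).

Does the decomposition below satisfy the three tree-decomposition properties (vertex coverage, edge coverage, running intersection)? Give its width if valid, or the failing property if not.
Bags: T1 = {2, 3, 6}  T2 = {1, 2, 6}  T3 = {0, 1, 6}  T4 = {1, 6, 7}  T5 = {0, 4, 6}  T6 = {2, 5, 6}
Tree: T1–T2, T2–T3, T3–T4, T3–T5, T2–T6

Checking the three conditions: (i) the bags cover all of {0, 1, 2, 3, 4, 5, 6, 7}; (ii) for each edge, some bag contains both endpoints; (iii) the bags containing any fixed vertex form a subtree. All hold, so the decomposition is valid with width 3 − 1 = 2.

Yes; width 2.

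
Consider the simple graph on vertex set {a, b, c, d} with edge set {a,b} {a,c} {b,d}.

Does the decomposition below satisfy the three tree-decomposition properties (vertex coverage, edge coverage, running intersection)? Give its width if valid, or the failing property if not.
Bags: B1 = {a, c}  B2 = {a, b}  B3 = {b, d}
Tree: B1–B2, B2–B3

Every vertex of G appears in some bag (union = {a, b, c, d}); every edge is covered by a bag; and for each vertex v the set of bags containing v is connected in the bag tree. The decomposition is therefore valid. The largest bag has 2 vertices, so the width is 1.

Yes; width 1.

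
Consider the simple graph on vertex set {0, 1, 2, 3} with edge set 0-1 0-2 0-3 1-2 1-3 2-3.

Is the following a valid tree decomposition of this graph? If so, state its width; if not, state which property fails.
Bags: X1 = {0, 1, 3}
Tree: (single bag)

A tree decomposition must satisfy three properties: every vertex lies in some bag; for every edge, both endpoints lie together in some bag; and for every vertex, the bags containing it form a connected subtree. Here vertex 2 appears in no bag, so the decomposition is invalid.

No — vertex 2 appears in no bag.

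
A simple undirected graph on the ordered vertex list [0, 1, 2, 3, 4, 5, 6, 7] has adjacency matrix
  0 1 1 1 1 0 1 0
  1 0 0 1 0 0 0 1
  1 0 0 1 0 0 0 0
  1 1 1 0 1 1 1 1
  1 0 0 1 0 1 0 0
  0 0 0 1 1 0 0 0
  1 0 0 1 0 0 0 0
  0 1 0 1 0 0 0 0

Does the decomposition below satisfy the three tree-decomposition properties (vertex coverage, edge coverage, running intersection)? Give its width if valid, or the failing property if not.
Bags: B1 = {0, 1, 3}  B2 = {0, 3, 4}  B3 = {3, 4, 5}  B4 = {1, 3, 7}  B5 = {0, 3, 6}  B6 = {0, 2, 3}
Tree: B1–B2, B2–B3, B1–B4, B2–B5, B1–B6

Checking the three conditions: (i) the bags cover all of {0, 1, 2, 3, 4, 5, 6, 7}; (ii) for each edge, some bag contains both endpoints; (iii) the bags containing any fixed vertex form a subtree. All hold, so the decomposition is valid with width 3 − 1 = 2.

Yes; width 2.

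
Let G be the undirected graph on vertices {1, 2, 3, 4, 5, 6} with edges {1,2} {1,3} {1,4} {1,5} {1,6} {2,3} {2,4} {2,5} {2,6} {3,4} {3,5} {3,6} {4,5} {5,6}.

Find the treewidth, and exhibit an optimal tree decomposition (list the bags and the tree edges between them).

The largest bag has 5 vertices, giving width 4; this decomposition certifies tw(G) ≤ 4. Conversely, {1, 2, 3, 4, 5} is a clique of size 5, and the vertices of any clique must share a bag in every tree decomposition; so some bag has ≥ 5 vertices and tw(G) ≥ 4. Hence tw(G) = 4 exactly.

Treewidth 4.
One such decomposition:
Bags: B1 = {1, 2, 3, 4, 5}  B2 = {1, 2, 3, 5, 6}
Tree: B1–B2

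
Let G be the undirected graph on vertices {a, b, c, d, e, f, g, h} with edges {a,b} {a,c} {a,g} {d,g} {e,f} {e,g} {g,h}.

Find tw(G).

1

A width-1 tree decomposition is:
Bags: B1 = {e, g}  B2 = {a, g}  B3 = {a, b}  B4 = {a, c}  B5 = {e, f}  B6 = {g, h}  B7 = {d, g}
Tree: B1–B2, B2–B3, B2–B4, B1–B5, B1–B6, B6–B7
Each bag holds 2 vertices, so the decomposition has width 1, which upper-bounds the treewidth. Since G has at least one edge (e.g. e–g), it is not an edgeless graph, so tw(G) ≥ 1. Therefore the treewidth is 1.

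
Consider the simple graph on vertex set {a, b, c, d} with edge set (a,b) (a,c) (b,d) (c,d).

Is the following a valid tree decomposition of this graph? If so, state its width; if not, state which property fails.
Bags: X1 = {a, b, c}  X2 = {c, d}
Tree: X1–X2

A tree decomposition must satisfy three properties: every vertex lies in some bag; for every edge, both endpoints lie together in some bag; and for every vertex, the bags containing it form a connected subtree. Here edge (b,d) lies in no bag, so the decomposition is invalid.

No — edge (b,d) lies in no bag.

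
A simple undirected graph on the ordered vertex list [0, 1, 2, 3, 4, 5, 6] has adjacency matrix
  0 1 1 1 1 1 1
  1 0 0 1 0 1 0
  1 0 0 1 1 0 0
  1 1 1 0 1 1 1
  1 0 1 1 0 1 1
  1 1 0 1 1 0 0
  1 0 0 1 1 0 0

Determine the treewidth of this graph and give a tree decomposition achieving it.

Treewidth 3.
One optimal decomposition is:
Bags: B1 = {0, 3, 4, 5}  B2 = {0, 1, 3, 5}  B3 = {0, 3, 4, 6}  B4 = {0, 2, 3, 4}
Tree: B1–B2, B1–B3, B3–B4

Every bag has size at most 4, so the width is 4 − 1 = 3 and tw(G) ≤ 3. On the other hand G contains the 4-clique {0, 1, 3, 5}. A clique must lie in a single bag of any decomposition, so no decomposition can have width below 3. Hence tw(G) = 3 exactly.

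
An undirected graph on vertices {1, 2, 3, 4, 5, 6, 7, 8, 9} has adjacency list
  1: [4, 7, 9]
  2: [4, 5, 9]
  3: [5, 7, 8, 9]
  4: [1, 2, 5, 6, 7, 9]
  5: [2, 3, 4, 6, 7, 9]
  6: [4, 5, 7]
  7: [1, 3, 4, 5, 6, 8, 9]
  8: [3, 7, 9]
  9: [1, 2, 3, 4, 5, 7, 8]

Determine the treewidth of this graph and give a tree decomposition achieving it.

Every bag has size at most 4, so the width is 4 − 1 = 3 and tw(G) ≤ 3. For the lower bound, the 4 vertices {2, 4, 5, 9} are pairwise adjacent, and any tree decomposition puts a clique entirely inside one bag — forcing width ≥ 3. The upper and lower bounds meet at 3, so that is the treewidth.

Treewidth 3.
Bags: B1 = {4, 5, 7, 9}  B2 = {4, 5, 6, 7}  B3 = {1, 4, 7, 9}  B4 = {2, 4, 5, 9}  B5 = {3, 5, 7, 9}  B6 = {3, 7, 8, 9}
Tree: B1–B2, B1–B3, B1–B4, B1–B5, B5–B6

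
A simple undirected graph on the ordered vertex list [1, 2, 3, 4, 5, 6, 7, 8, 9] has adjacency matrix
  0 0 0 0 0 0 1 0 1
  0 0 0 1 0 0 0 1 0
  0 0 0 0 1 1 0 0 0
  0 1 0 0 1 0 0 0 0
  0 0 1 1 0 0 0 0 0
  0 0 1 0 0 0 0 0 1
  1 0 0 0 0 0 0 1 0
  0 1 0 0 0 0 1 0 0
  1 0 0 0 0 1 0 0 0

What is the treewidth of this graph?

A width-2 tree decomposition is:
Bags: B1 = {2, 4, 8}  B2 = {4, 5, 8}  B3 = {3, 5, 8}  B4 = {3, 6, 8}  B5 = {6, 8, 9}  B6 = {1, 8, 9}  B7 = {1, 7, 8}
Tree: B1–B2, B2–B3, B3–B4, B4–B5, B5–B6, B6–B7
Each bag holds 3 vertices, so the decomposition has width 2, which upper-bounds the treewidth. The edges 8–2–4–5–3–6–9–1–7–8 form a cycle, so G is not a tree and its treewidth is at least 2. Hence tw(G) = 2 exactly.

2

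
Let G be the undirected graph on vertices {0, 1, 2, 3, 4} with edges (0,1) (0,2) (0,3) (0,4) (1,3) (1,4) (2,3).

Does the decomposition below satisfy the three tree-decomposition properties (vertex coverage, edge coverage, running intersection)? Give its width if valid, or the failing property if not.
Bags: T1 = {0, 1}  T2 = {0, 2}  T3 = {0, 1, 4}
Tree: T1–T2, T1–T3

No — vertex 3 appears in no bag.

A tree decomposition must satisfy three properties: every vertex lies in some bag; for every edge, both endpoints lie together in some bag; and for every vertex, the bags containing it form a connected subtree. Here vertex 3 appears in no bag, so the decomposition is invalid.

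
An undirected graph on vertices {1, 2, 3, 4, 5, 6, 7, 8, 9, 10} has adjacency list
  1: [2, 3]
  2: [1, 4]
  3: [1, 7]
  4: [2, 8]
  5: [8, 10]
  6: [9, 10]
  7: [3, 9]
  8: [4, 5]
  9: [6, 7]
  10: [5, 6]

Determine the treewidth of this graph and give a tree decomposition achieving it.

Every bag has size at most 3, so the width is 3 − 1 = 2 and tw(G) ≤ 2. The edges 1–3–7–9–6–10–5–8–4–2–1 form a cycle, so G is not a tree and its treewidth is at least 2. The upper and lower bounds meet at 2, so that is the treewidth.

Treewidth 2.
Bags: B1 = {1, 3, 7}  B2 = {1, 7, 9}  B3 = {1, 6, 9}  B4 = {1, 6, 10}  B5 = {1, 5, 10}  B6 = {1, 5, 8}  B7 = {1, 4, 8}  B8 = {1, 2, 4}
Tree: B1–B2, B2–B3, B3–B4, B4–B5, B5–B6, B6–B7, B7–B8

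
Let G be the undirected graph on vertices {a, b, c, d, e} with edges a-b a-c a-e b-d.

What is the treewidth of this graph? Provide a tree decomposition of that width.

Treewidth 1.
One optimal decomposition is:
Bags: B1 = {a, b}  B2 = {a, e}  B3 = {b, d}  B4 = {a, c}
Tree: B1–B2, B1–B3, B2–B4

Each bag holds 2 vertices, so the decomposition has width 1, which upper-bounds the treewidth. Any graph with an edge has treewidth ≥ 1, and G has the edge a–b. Combining the bounds, tw(G) = 1.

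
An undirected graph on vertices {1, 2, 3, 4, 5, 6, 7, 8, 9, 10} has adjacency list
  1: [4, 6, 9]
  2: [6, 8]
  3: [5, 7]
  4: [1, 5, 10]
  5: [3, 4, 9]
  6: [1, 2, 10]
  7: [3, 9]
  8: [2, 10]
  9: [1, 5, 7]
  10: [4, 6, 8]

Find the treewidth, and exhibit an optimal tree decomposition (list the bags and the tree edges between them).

Treewidth 2.
One optimal decomposition is:
Bags: B1 = {2, 6, 8}  B2 = {6, 8, 10}  B3 = {1, 6, 10}  B4 = {1, 4, 10}  B5 = {1, 4, 9}  B6 = {4, 5, 9}  B7 = {5, 7, 9}  B8 = {3, 5, 7}
Tree: B1–B2, B2–B3, B3–B4, B4–B5, B5–B6, B6–B7, B7–B8

Every bag has size at most 3, so the width is 3 − 1 = 2 and tw(G) ≤ 2. For the lower bound, G contains the cycle 2–8–10–6–2, so G is not a forest; only forests have treewidth ≤ 1, hence tw(G) ≥ 2. Hence tw(G) = 2 exactly.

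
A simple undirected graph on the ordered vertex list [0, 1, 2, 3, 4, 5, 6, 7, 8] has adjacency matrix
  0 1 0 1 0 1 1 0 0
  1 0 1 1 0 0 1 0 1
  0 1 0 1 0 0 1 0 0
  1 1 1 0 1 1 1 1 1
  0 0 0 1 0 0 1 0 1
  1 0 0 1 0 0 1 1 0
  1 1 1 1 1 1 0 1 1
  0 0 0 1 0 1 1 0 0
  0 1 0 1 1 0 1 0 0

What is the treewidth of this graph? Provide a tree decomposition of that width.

Treewidth 3.
One such decomposition:
Bags: B1 = {1, 3, 6, 8}  B2 = {0, 1, 3, 6}  B3 = {0, 3, 5, 6}  B4 = {1, 2, 3, 6}  B5 = {3, 4, 6, 8}  B6 = {3, 5, 6, 7}
Tree: B1–B2, B2–B3, B1–B4, B1–B5, B3–B6

The largest bag has 4 vertices, giving width 3; this decomposition certifies tw(G) ≤ 3. Conversely, {0, 1, 3, 6} is a clique of size 4, and the vertices of any clique must share a bag in every tree decomposition; so some bag has ≥ 4 vertices and tw(G) ≥ 3. Therefore the treewidth is 3.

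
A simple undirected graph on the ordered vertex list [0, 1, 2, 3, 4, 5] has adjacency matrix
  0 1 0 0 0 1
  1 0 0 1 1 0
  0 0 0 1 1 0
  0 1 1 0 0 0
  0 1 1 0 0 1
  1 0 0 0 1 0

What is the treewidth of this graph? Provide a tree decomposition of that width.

Every bag has size at most 3, so the width is 3 − 1 = 2 and tw(G) ≤ 2. The edges 0–5–4–1–0 form a cycle, so G is not a tree and its treewidth is at least 2. The upper and lower bounds meet at 2, so that is the treewidth.

Treewidth 2.
One optimal decomposition is:
Bags: B1 = {0, 1, 5}  B2 = {1, 4, 5}  B3 = {1, 3, 4}  B4 = {2, 3, 4}
Tree: B1–B2, B2–B3, B3–B4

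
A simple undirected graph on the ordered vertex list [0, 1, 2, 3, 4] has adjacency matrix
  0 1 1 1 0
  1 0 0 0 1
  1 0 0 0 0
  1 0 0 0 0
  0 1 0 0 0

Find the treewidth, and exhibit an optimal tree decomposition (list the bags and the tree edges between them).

Every bag has size at most 2, so the width is 2 − 1 = 1 and tw(G) ≤ 1. Any graph with an edge has treewidth ≥ 1, and G has the edge 0–1. The upper and lower bounds meet at 1, so that is the treewidth.

Treewidth 1.
One optimal decomposition is:
Bags: B1 = {0, 1}  B2 = {0, 2}  B3 = {0, 3}  B4 = {1, 4}
Tree: B1–B2, B1–B3, B1–B4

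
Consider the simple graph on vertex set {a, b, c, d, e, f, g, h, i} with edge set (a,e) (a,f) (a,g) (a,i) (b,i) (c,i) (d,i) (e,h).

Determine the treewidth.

A width-1 tree decomposition is:
Bags: B1 = {a, i}  B2 = {a, g}  B3 = {b, i}  B4 = {a, e}  B5 = {c, i}  B6 = {a, f}  B7 = {e, h}  B8 = {d, i}
Tree: B1–B2, B1–B3, B2–B4, B3–B5, B2–B6, B4–B7, B3–B8
Every bag has size at most 2, so the width is 2 − 1 = 1 and tw(G) ≤ 1. Any graph with an edge has treewidth ≥ 1, and G has the edge i–a. The upper and lower bounds meet at 1, so that is the treewidth.

1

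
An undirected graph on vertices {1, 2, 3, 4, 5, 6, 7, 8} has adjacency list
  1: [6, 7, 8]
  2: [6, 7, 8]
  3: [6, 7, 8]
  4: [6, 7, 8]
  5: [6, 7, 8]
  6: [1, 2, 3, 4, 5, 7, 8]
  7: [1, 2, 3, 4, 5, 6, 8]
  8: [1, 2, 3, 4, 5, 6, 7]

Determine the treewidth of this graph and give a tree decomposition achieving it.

The largest bag has 4 vertices, giving width 3; this decomposition certifies tw(G) ≤ 3. For the lower bound, the 4 vertices {1, 6, 7, 8} are pairwise adjacent, and any tree decomposition puts a clique entirely inside one bag — forcing width ≥ 3. The upper and lower bounds meet at 3, so that is the treewidth.

Treewidth 3.
One optimal decomposition is:
Bags: B1 = {3, 6, 7, 8}  B2 = {2, 6, 7, 8}  B3 = {5, 6, 7, 8}  B4 = {4, 6, 7, 8}  B5 = {1, 6, 7, 8}
Tree: B1–B2, B1–B3, B1–B4, B4–B5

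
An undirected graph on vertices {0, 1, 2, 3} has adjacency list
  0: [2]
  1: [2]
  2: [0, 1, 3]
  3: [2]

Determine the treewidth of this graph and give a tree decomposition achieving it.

The largest bag has 2 vertices, giving width 1; this decomposition certifies tw(G) ≤ 1. Since G has at least one edge (e.g. 2–0), it is not an edgeless graph, so tw(G) ≥ 1. Hence tw(G) = 1 exactly.

Treewidth 1.
Bags: B1 = {0, 2}  B2 = {2, 3}  B3 = {1, 2}
Tree: B1–B2, B2–B3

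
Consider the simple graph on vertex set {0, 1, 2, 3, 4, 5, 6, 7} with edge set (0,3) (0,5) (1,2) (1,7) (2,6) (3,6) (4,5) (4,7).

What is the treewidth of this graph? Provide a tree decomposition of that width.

Every bag has size at most 3, so the width is 3 − 1 = 2 and tw(G) ≤ 2. Since 3–6–2–1–7–4–5–0–3 is a cycle in G, G is not acyclic. Forests are exactly the graphs of treewidth ≤ 1, so tw(G) ≥ 2. Therefore the treewidth is 2.

Treewidth 2.
One such decomposition:
Bags: B1 = {2, 3, 6}  B2 = {1, 2, 3}  B3 = {1, 3, 7}  B4 = {3, 4, 7}  B5 = {3, 4, 5}  B6 = {0, 3, 5}
Tree: B1–B2, B2–B3, B3–B4, B4–B5, B5–B6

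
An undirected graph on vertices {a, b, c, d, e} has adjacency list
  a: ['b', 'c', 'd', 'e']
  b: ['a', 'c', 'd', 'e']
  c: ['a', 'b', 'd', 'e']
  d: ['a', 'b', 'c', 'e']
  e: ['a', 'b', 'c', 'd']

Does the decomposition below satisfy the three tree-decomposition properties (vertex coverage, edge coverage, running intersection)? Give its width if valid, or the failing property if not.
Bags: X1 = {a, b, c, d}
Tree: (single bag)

No — vertex e appears in no bag.

A tree decomposition must satisfy three properties: every vertex lies in some bag; for every edge, both endpoints lie together in some bag; and for every vertex, the bags containing it form a connected subtree. Here vertex e appears in no bag, so the decomposition is invalid.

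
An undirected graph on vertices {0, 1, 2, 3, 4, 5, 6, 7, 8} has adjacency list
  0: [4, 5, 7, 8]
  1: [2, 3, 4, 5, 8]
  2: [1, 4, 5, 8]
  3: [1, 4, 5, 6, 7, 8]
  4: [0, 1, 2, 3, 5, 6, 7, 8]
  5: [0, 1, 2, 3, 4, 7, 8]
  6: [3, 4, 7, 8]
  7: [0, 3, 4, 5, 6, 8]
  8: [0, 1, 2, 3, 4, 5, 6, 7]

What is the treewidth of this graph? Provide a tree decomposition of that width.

The largest bag has 5 vertices, giving width 4; this decomposition certifies tw(G) ≤ 4. For the lower bound, the 5 vertices {0, 4, 5, 7, 8} are pairwise adjacent, and any tree decomposition puts a clique entirely inside one bag — forcing width ≥ 4. The upper and lower bounds meet at 4, so that is the treewidth.

Treewidth 4.
One such decomposition:
Bags: B1 = {3, 4, 5, 7, 8}  B2 = {0, 4, 5, 7, 8}  B3 = {3, 4, 6, 7, 8}  B4 = {1, 3, 4, 5, 8}  B5 = {1, 2, 4, 5, 8}
Tree: B1–B2, B1–B3, B1–B4, B4–B5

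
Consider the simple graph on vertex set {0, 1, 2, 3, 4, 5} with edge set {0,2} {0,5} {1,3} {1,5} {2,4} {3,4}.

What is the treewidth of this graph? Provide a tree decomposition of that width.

Treewidth 2.
Bags: B1 = {0, 2, 5}  B2 = {1, 2, 5}  B3 = {1, 2, 3}  B4 = {2, 3, 4}
Tree: B1–B2, B2–B3, B3–B4

Every bag has size at most 3, so the width is 3 − 1 = 2 and tw(G) ≤ 2. For the lower bound, G contains the cycle 2–0–5–1–3–4–2, so G is not a forest; only forests have treewidth ≤ 1, hence tw(G) ≥ 2. Therefore the treewidth is 2.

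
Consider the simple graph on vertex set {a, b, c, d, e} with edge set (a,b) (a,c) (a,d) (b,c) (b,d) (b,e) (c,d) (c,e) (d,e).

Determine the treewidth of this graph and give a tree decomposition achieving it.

Treewidth 3.
One such decomposition:
Bags: B1 = {a, b, c, d}  B2 = {b, c, d, e}
Tree: B1–B2

Every bag has size at most 4, so the width is 4 − 1 = 3 and tw(G) ≤ 3. For the lower bound, the 4 vertices {b, c, d, e} are pairwise adjacent, and any tree decomposition puts a clique entirely inside one bag — forcing width ≥ 3. Therefore the treewidth is 3.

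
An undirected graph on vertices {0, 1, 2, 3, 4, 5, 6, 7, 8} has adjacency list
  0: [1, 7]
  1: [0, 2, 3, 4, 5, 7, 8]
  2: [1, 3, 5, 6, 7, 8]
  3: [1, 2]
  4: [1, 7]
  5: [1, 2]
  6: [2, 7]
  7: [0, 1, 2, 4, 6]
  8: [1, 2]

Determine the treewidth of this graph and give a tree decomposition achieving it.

Treewidth 2.
Bags: B1 = {1, 4, 7}  B2 = {1, 2, 7}  B3 = {1, 2, 8}  B4 = {1, 2, 3}  B5 = {2, 6, 7}  B6 = {1, 2, 5}  B7 = {0, 1, 7}
Tree: B1–B2, B2–B3, B3–B4, B2–B5, B4–B6, B2–B7

Every bag has size at most 3, so the width is 3 − 1 = 2 and tw(G) ≤ 2. Conversely, {0, 1, 7} is a clique of size 3, and the vertices of any clique must share a bag in every tree decomposition; so some bag has ≥ 3 vertices and tw(G) ≥ 2. Combining the bounds, tw(G) = 2.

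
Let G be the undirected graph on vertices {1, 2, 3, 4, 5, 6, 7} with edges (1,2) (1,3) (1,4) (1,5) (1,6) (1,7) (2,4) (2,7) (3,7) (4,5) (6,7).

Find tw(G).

A width-2 tree decomposition is:
Bags: B1 = {1, 3, 7}  B2 = {1, 2, 7}  B3 = {1, 2, 4}  B4 = {1, 4, 5}  B5 = {1, 6, 7}
Tree: B1–B2, B2–B3, B3–B4, B2–B5
Every bag has size at most 3, so the width is 3 − 1 = 2 and tw(G) ≤ 2. On the other hand G contains the 3-clique {1, 2, 4}. A clique must lie in a single bag of any decomposition, so no decomposition can have width below 2. The upper and lower bounds meet at 2, so that is the treewidth.

2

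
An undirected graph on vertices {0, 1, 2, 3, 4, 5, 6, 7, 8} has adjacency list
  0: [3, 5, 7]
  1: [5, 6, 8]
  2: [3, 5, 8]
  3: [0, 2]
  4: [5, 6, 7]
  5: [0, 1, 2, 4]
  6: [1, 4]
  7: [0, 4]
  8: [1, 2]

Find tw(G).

3

A width-3 tree decomposition is:
Bags: B1 = {1, 4, 6, 7}  B2 = {1, 4, 5, 7}  B3 = {0, 1, 5, 7}  B4 = {0, 1, 5, 8}  B5 = {0, 2, 5, 8}  B6 = {0, 2, 3, 8}
Tree: B1–B2, B2–B3, B3–B4, B4–B5, B5–B6
The largest bag has 4 vertices, giving width 3; this decomposition certifies tw(G) ≤ 3. For the lower bound: the 4 vertex sets {4,6,7}, {1}, {5}, {0,2,3,8} are disjoint, each induces a connected subgraph, and every pair is joined by at least one edge of G. Contracting each set to a single vertex therefore yields K_{4} as a minor, and since treewidth is minor-monotone, tw(G) ≥ tw(K_{4}) = 3. Hence tw(G) = 3 exactly.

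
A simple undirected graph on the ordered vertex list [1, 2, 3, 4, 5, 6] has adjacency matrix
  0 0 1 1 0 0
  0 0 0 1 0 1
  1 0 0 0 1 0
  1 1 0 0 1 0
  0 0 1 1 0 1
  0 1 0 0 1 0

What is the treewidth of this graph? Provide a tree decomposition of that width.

Treewidth 2.
Bags: B1 = {2, 4, 6}  B2 = {4, 5, 6}  B3 = {1, 4, 5}  B4 = {1, 3, 5}
Tree: B1–B2, B2–B3, B3–B4

The largest bag has 3 vertices, giving width 2; this decomposition certifies tw(G) ≤ 2. Since 2–6–5–4–2 is a cycle in G, G is not acyclic. Forests are exactly the graphs of treewidth ≤ 1, so tw(G) ≥ 2. Hence tw(G) = 2 exactly.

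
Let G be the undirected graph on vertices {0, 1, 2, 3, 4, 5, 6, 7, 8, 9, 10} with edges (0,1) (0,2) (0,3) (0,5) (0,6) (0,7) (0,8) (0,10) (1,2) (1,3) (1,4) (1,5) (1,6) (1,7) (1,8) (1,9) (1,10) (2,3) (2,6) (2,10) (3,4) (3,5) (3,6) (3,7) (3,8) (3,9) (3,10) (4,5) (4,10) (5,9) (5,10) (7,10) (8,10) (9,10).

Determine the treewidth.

4

A width-4 tree decomposition is:
Bags: B1 = {0, 1, 3, 8, 10}  B2 = {0, 1, 3, 5, 10}  B3 = {0, 1, 2, 3, 10}  B4 = {0, 1, 3, 7, 10}  B5 = {1, 3, 4, 5, 10}  B6 = {0, 1, 2, 3, 6}  B7 = {1, 3, 5, 9, 10}
Tree: B1–B2, B1–B3, B2–B4, B2–B5, B3–B6, B2–B7
Each bag holds 5 vertices, so the decomposition has width 4, which upper-bounds the treewidth. For the lower bound, the 5 vertices {0, 1, 3, 8, 10} are pairwise adjacent, and any tree decomposition puts a clique entirely inside one bag — forcing width ≥ 4. The upper and lower bounds meet at 4, so that is the treewidth.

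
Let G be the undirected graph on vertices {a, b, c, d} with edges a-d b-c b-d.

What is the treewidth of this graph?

1

A width-1 tree decomposition is:
Bags: B1 = {b, d}  B2 = {a, d}  B3 = {b, c}
Tree: B1–B2, B1–B3
Every bag has size at most 2, so the width is 2 − 1 = 1 and tw(G) ≤ 1. G has an edge, so its treewidth is at least 1. Combining the bounds, tw(G) = 1.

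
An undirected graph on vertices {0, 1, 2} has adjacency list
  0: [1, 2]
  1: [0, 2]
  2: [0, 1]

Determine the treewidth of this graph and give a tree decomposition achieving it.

A single bag containing all 3 vertices is trivially a valid decomposition of width 2. For the lower bound, the 3 vertices {0, 1, 2} are pairwise adjacent, and any tree decomposition puts a clique entirely inside one bag — forcing width ≥ 2. Combining the bounds, tw(G) = 2.

Treewidth 2.
Bags: B1 = {0, 1, 2}
Tree: (single bag)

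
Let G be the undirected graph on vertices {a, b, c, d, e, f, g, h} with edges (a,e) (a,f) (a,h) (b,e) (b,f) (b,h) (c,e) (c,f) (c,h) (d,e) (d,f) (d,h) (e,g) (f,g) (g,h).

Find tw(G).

3

A width-3 tree decomposition is:
Bags: B1 = {c, e, f, h}  B2 = {a, e, f, h}  B3 = {b, e, f, h}  B4 = {e, f, g, h}  B5 = {d, e, f, h}
Tree: B1–B2, B2–B3, B3–B4, B4–B5
Each bag holds 4 vertices, so the decomposition has width 3, which upper-bounds the treewidth. For the lower bound: the 4 vertex sets {c,h}, {a,f}, {e}, {b} are disjoint, each induces a connected subgraph, and every pair is joined by at least one edge of G. Contracting each set to a single vertex therefore yields K_{4} as a minor, and since treewidth is minor-monotone, tw(G) ≥ tw(K_{4}) = 3. Therefore the treewidth is 3.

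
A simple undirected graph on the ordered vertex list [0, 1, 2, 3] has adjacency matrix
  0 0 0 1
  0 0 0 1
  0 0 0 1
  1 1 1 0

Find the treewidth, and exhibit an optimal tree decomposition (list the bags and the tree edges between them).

Treewidth 1.
One such decomposition:
Bags: B1 = {0, 3}  B2 = {2, 3}  B3 = {1, 3}
Tree: B1–B2, B1–B3

Each bag holds 2 vertices, so the decomposition has width 1, which upper-bounds the treewidth. G has an edge, so its treewidth is at least 1. Therefore the treewidth is 1.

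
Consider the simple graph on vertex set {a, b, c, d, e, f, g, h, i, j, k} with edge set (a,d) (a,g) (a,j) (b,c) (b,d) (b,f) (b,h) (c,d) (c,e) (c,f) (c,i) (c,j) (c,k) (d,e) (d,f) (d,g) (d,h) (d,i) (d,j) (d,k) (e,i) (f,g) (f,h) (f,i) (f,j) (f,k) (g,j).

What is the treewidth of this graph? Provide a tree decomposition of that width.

Treewidth 3.
One optimal decomposition is:
Bags: B1 = {c, d, f, i}  B2 = {c, d, f, k}  B3 = {c, d, f, j}  B4 = {d, f, g, j}  B5 = {b, c, d, f}  B6 = {a, d, g, j}  B7 = {b, d, f, h}  B8 = {c, d, e, i}
Tree: B1–B2, B1–B3, B3–B4, B2–B5, B4–B6, B5–B7, B1–B8

Each bag holds 4 vertices, so the decomposition has width 3, which upper-bounds the treewidth. For the lower bound, the 4 vertices {a, d, g, j} are pairwise adjacent, and any tree decomposition puts a clique entirely inside one bag — forcing width ≥ 3. Therefore the treewidth is 3.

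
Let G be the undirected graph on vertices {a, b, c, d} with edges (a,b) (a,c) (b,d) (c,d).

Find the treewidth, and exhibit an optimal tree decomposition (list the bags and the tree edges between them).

Treewidth 2.
One such decomposition:
Bags: B1 = {a, c, d}  B2 = {a, b, d}
Tree: B1–B2

Each bag holds 3 vertices, so the decomposition has width 2, which upper-bounds the treewidth. For the lower bound, G contains the cycle a–c–d–b–a, so G is not a forest; only forests have treewidth ≤ 1, hence tw(G) ≥ 2. Hence tw(G) = 2 exactly.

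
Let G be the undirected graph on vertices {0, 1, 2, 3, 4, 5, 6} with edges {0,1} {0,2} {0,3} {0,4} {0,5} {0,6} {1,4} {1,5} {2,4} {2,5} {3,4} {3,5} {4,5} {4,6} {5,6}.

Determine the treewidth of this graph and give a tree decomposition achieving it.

Every bag has size at most 4, so the width is 4 − 1 = 3 and tw(G) ≤ 3. On the other hand G contains the 4-clique {0, 1, 4, 5}. A clique must lie in a single bag of any decomposition, so no decomposition can have width below 3. Hence tw(G) = 3 exactly.

Treewidth 3.
Bags: B1 = {0, 1, 4, 5}  B2 = {0, 2, 4, 5}  B3 = {0, 3, 4, 5}  B4 = {0, 4, 5, 6}
Tree: B1–B2, B1–B3, B3–B4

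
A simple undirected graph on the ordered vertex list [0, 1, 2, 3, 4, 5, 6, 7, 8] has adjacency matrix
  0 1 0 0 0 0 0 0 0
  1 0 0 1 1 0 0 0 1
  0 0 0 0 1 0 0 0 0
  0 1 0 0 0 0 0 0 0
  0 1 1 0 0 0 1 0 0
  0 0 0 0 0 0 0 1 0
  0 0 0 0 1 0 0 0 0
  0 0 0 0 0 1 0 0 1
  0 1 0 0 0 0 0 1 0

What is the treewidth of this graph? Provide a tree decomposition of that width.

The largest bag has 2 vertices, giving width 1; this decomposition certifies tw(G) ≤ 1. Since G has at least one edge (e.g. 4–1), it is not an edgeless graph, so tw(G) ≥ 1. Hence tw(G) = 1 exactly.

Treewidth 1.
One optimal decomposition is:
Bags: B1 = {1, 4}  B2 = {1, 8}  B3 = {4, 6}  B4 = {1, 3}  B5 = {7, 8}  B6 = {2, 4}  B7 = {0, 1}  B8 = {5, 7}
Tree: B1–B2, B1–B3, B2–B4, B2–B5, B3–B6, B4–B7, B5–B8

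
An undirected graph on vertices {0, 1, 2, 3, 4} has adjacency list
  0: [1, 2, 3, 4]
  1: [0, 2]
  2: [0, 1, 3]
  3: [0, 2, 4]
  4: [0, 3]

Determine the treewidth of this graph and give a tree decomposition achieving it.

Treewidth 2.
One optimal decomposition is:
Bags: B1 = {0, 1, 2}  B2 = {0, 2, 3}  B3 = {0, 3, 4}
Tree: B1–B2, B2–B3

The largest bag has 3 vertices, giving width 2; this decomposition certifies tw(G) ≤ 2. For the lower bound, the 3 vertices {0, 1, 2} are pairwise adjacent, and any tree decomposition puts a clique entirely inside one bag — forcing width ≥ 2. Hence tw(G) = 2 exactly.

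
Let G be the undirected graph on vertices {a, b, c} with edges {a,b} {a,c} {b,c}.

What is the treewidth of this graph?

2

A width-2 tree decomposition is:
Bags: B1 = {a, b, c}
Tree: (single bag)
With just one bag of size 3, the width is 3 − 1 = 2, so tw(G) ≤ 2. On the other hand G contains the 3-clique {a, b, c}. A clique must lie in a single bag of any decomposition, so no decomposition can have width below 2. Therefore the treewidth is 2.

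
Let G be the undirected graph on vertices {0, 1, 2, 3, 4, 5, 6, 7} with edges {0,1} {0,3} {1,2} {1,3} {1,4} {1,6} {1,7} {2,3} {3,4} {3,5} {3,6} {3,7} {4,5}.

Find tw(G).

A width-2 tree decomposition is:
Bags: B1 = {1, 3, 4}  B2 = {3, 4, 5}  B3 = {1, 3, 7}  B4 = {0, 1, 3}  B5 = {1, 3, 6}  B6 = {1, 2, 3}
Tree: B1–B2, B1–B3, B3–B4, B4–B5, B3–B6
The largest bag has 3 vertices, giving width 2; this decomposition certifies tw(G) ≤ 2. On the other hand G contains the 3-clique {0, 1, 3}. A clique must lie in a single bag of any decomposition, so no decomposition can have width below 2. Combining the bounds, tw(G) = 2.

2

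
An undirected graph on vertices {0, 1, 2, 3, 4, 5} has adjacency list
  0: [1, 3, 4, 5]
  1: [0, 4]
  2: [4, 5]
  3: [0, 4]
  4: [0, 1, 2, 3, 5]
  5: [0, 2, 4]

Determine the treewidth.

2

A width-2 tree decomposition is:
Bags: B1 = {0, 4, 5}  B2 = {0, 1, 4}  B3 = {0, 3, 4}  B4 = {2, 4, 5}
Tree: B1–B2, B1–B3, B1–B4
Every bag has size at most 3, so the width is 3 − 1 = 2 and tw(G) ≤ 2. Conversely, {0, 1, 4} is a clique of size 3, and the vertices of any clique must share a bag in every tree decomposition; so some bag has ≥ 3 vertices and tw(G) ≥ 2. Therefore the treewidth is 2.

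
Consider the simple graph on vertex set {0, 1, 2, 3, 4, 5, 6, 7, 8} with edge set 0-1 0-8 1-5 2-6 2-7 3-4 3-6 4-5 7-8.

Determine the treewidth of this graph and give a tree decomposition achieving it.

Every bag has size at most 3, so the width is 3 − 1 = 2 and tw(G) ≤ 2. The edges 8–0–1–5–4–3–6–2–7–8 form a cycle, so G is not a tree and its treewidth is at least 2. Therefore the treewidth is 2.

Treewidth 2.
One optimal decomposition is:
Bags: B1 = {0, 1, 8}  B2 = {1, 5, 8}  B3 = {4, 5, 8}  B4 = {3, 4, 8}  B5 = {3, 6, 8}  B6 = {2, 6, 8}  B7 = {2, 7, 8}
Tree: B1–B2, B2–B3, B3–B4, B4–B5, B5–B6, B6–B7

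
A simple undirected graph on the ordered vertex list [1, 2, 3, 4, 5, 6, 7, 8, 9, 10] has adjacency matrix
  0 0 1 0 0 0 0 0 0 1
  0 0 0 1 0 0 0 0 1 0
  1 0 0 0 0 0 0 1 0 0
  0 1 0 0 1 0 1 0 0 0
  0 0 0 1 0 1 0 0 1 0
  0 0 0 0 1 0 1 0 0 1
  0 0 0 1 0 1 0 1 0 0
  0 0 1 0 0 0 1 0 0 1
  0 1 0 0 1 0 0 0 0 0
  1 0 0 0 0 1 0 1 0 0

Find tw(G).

2

A width-2 tree decomposition is:
Bags: B1 = {1, 3, 8}  B2 = {1, 8, 10}  B3 = {7, 8, 10}  B4 = {6, 7, 10}  B5 = {4, 6, 7}  B6 = {4, 5, 6}  B7 = {2, 4, 5}  B8 = {2, 5, 9}
Tree: B1–B2, B2–B3, B3–B4, B4–B5, B5–B6, B6–B7, B7–B8
Each bag holds 3 vertices, so the decomposition has width 2, which upper-bounds the treewidth. Since 3–1–10–8–3 is a cycle in G, G is not acyclic. Forests are exactly the graphs of treewidth ≤ 1, so tw(G) ≥ 2. Therefore the treewidth is 2.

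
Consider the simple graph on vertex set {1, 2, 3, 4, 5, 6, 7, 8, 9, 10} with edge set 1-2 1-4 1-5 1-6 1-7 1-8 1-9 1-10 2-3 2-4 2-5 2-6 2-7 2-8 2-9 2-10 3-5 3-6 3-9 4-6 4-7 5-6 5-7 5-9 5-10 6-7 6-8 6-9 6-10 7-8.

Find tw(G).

A width-4 tree decomposition is:
Bags: B1 = {1, 2, 5, 6, 9}  B2 = {1, 2, 5, 6, 7}  B3 = {1, 2, 4, 6, 7}  B4 = {2, 3, 5, 6, 9}  B5 = {1, 2, 6, 7, 8}  B6 = {1, 2, 5, 6, 10}
Tree: B1–B2, B2–B3, B1–B4, B2–B5, B1–B6
Every bag has size at most 5, so the width is 5 − 1 = 4 and tw(G) ≤ 4. On the other hand G contains the 5-clique {1, 2, 6, 7, 8}. A clique must lie in a single bag of any decomposition, so no decomposition can have width below 4. The upper and lower bounds meet at 4, so that is the treewidth.

4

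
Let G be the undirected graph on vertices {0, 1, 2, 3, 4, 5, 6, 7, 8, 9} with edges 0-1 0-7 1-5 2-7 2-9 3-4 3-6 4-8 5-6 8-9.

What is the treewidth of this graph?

2

A width-2 tree decomposition is:
Bags: B1 = {0, 2, 7}  B2 = {0, 2, 9}  B3 = {0, 8, 9}  B4 = {0, 4, 8}  B5 = {0, 3, 4}  B6 = {0, 3, 6}  B7 = {0, 5, 6}  B8 = {0, 1, 5}
Tree: B1–B2, B2–B3, B3–B4, B4–B5, B5–B6, B6–B7, B7–B8
The largest bag has 3 vertices, giving width 2; this decomposition certifies tw(G) ≤ 2. Since 0–7–2–9–8–4–3–6–5–1–0 is a cycle in G, G is not acyclic. Forests are exactly the graphs of treewidth ≤ 1, so tw(G) ≥ 2. Hence tw(G) = 2 exactly.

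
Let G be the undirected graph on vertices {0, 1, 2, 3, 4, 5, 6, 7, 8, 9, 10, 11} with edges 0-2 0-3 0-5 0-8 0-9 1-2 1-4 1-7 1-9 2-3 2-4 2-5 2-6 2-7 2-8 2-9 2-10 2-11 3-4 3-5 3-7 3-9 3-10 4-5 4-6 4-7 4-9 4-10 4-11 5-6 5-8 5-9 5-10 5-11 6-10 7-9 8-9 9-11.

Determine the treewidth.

4

A width-4 tree decomposition is:
Bags: B1 = {2, 4, 5, 9, 11}  B2 = {2, 3, 4, 5, 9}  B3 = {2, 3, 4, 7, 9}  B4 = {2, 3, 4, 5, 10}  B5 = {0, 2, 3, 5, 9}  B6 = {2, 4, 5, 6, 10}  B7 = {0, 2, 5, 8, 9}  B8 = {1, 2, 4, 7, 9}
Tree: B1–B2, B2–B3, B2–B4, B2–B5, B4–B6, B5–B7, B3–B8
Each bag holds 5 vertices, so the decomposition has width 4, which upper-bounds the treewidth. For the lower bound, the 5 vertices {0, 2, 5, 8, 9} are pairwise adjacent, and any tree decomposition puts a clique entirely inside one bag — forcing width ≥ 4. Combining the bounds, tw(G) = 4.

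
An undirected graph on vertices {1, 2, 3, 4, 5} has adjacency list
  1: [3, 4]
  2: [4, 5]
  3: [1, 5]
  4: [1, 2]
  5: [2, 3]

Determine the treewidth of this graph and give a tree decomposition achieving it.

Treewidth 2.
One optimal decomposition is:
Bags: B1 = {1, 2, 4}  B2 = {1, 2, 3}  B3 = {2, 3, 5}
Tree: B1–B2, B2–B3

The largest bag has 3 vertices, giving width 2; this decomposition certifies tw(G) ≤ 2. For the lower bound, G contains the cycle 2–4–1–3–5–2, so G is not a forest; only forests have treewidth ≤ 1, hence tw(G) ≥ 2. Combining the bounds, tw(G) = 2.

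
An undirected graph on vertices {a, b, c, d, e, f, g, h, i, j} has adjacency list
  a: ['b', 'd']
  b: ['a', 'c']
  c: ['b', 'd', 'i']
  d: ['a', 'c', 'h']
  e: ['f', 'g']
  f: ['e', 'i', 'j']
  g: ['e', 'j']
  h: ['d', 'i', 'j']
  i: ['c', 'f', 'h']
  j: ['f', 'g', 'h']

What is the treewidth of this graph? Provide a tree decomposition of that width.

Treewidth 2.
Bags: B1 = {e, f, g}  B2 = {f, g, j}  B3 = {f, i, j}  B4 = {h, i, j}  B5 = {c, h, i}  B6 = {c, d, h}  B7 = {b, c, d}  B8 = {a, b, d}
Tree: B1–B2, B2–B3, B3–B4, B4–B5, B5–B6, B6–B7, B7–B8

Each bag holds 3 vertices, so the decomposition has width 2, which upper-bounds the treewidth. The edges e–g–j–f–e form a cycle, so G is not a tree and its treewidth is at least 2. The upper and lower bounds meet at 2, so that is the treewidth.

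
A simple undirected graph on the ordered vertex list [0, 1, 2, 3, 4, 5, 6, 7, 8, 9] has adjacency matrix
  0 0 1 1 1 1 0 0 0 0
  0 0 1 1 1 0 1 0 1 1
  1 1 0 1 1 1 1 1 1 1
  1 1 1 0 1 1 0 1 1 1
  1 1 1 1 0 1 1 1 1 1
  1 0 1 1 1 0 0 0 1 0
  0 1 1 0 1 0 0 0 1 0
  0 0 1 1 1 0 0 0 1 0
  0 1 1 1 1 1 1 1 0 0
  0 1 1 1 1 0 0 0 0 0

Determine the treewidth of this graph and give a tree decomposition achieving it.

The largest bag has 5 vertices, giving width 4; this decomposition certifies tw(G) ≤ 4. On the other hand G contains the 5-clique {0, 2, 3, 4, 5}. A clique must lie in a single bag of any decomposition, so no decomposition can have width below 4. Therefore the treewidth is 4.

Treewidth 4.
Bags: B1 = {1, 2, 3, 4, 8}  B2 = {2, 3, 4, 5, 8}  B3 = {1, 2, 4, 6, 8}  B4 = {0, 2, 3, 4, 5}  B5 = {2, 3, 4, 7, 8}  B6 = {1, 2, 3, 4, 9}
Tree: B1–B2, B1–B3, B2–B4, B2–B5, B1–B6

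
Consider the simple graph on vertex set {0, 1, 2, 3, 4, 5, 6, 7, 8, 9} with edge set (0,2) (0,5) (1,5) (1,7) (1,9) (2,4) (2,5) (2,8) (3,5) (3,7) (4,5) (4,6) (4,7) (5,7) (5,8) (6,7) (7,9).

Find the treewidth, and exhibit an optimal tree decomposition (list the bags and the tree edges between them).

Treewidth 2.
One optimal decomposition is:
Bags: B1 = {4, 5, 7}  B2 = {2, 4, 5}  B3 = {1, 5, 7}  B4 = {1, 7, 9}  B5 = {4, 6, 7}  B6 = {3, 5, 7}  B7 = {0, 2, 5}  B8 = {2, 5, 8}
Tree: B1–B2, B1–B3, B3–B4, B1–B5, B1–B6, B2–B7, B7–B8

Each bag holds 3 vertices, so the decomposition has width 2, which upper-bounds the treewidth. On the other hand G contains the 3-clique {1, 7, 9}. A clique must lie in a single bag of any decomposition, so no decomposition can have width below 2. Therefore the treewidth is 2.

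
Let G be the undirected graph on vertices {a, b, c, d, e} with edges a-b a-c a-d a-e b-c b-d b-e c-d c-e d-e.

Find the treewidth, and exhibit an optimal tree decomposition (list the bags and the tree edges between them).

With just one bag of size 5, the width is 5 − 1 = 4, so tw(G) ≤ 4. Conversely, {a, b, c, d, e} is a clique of size 5, and the vertices of any clique must share a bag in every tree decomposition; so some bag has ≥ 5 vertices and tw(G) ≥ 4. Hence tw(G) = 4 exactly.

Treewidth 4.
Bags: B1 = {a, b, c, d, e}
Tree: (single bag)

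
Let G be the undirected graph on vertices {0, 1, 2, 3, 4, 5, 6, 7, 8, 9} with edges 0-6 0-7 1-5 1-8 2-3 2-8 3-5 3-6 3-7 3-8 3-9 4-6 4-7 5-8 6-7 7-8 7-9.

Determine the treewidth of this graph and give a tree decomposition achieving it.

The largest bag has 3 vertices, giving width 2; this decomposition certifies tw(G) ≤ 2. For the lower bound, the 3 vertices {0, 6, 7} are pairwise adjacent, and any tree decomposition puts a clique entirely inside one bag — forcing width ≥ 2. The upper and lower bounds meet at 2, so that is the treewidth.

Treewidth 2.
One such decomposition:
Bags: B1 = {3, 7, 8}  B2 = {3, 6, 7}  B3 = {3, 5, 8}  B4 = {1, 5, 8}  B5 = {0, 6, 7}  B6 = {3, 7, 9}  B7 = {2, 3, 8}  B8 = {4, 6, 7}
Tree: B1–B2, B1–B3, B3–B4, B2–B5, B1–B6, B3–B7, B5–B8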